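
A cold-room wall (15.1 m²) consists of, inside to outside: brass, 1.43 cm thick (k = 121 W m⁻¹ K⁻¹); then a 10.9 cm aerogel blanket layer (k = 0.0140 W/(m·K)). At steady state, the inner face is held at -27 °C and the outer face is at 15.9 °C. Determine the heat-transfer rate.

Series thermal resistances, inner to outer:
  R_brass = L/(kA) = 0.0143/(121·15.1) = 7.827×10^-6 K/W
  R_aerogel blanket = L/(kA) = 0.109/(0.0140·15.1) = 0.5156 K/W
ΣR = 7.827×10^-6 + 0.5156 = 0.5156 K/W
Q = ΔT/ΣR = (-27 °C − 15.9 °C)/0.5156 = -83.2 W
(Negative Q ⇒ heat flows inward; heat gain = 83.2 W.)

Q = 83.2 W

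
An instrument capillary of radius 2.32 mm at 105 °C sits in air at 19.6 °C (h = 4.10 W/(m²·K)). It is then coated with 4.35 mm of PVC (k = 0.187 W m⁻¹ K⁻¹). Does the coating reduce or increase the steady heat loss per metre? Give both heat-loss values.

increases: 5.10 → 12.7 W/m

Critical radius for a cylinder: r_cr = k/h = 0.0456 m = 4.56 cm.
Outer radius after coating: r₂ = 0.00232 + 0.00435 = 0.00667 m.
Since r₁ < r_cr and r₂ ≤ r_cr, the coating moves toward the maximum at r_cr — heat loss rises.
Bare: R = 1/(2πr₁h) = 16.73 m·K/W; Q = 85.4/16.73 = 5.10 W/m.
Coated: R = R_cond + R_conv = 6.719 m·K/W; Q = 85.4/6.719 = 12.7 W/m.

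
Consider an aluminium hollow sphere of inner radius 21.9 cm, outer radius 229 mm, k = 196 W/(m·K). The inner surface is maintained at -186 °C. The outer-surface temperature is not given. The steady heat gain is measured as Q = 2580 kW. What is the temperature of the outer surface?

Series resistances:
  R_aluminium = (1/0.219 − 1/0.229)/(4πk) = 0.1994/(4π·196) = 8.096×10^-5 K/W
ΣR = 8.096×10^-5 K/W
ΔT = Q·ΣR = 2.58×10^6 × 8.096×10^-5 = 208.9 K
Heat flows inward, so T_out = T_in + ΔT = -186 + 208.9 = 22.9 °C

T_out = 22.9 °C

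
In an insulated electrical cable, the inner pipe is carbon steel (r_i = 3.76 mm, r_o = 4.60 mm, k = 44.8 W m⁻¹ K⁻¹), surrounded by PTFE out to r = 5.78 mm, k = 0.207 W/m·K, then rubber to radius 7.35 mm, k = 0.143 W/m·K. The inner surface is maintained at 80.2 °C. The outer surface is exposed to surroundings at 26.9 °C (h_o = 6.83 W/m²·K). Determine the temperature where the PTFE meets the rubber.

Treat each layer as a resistance in series:
  R'_carbon steel = ln(0.00460/0.00376)/(2πk) = 0.2016/(2π·44.8) = 7.163×10^-4 m·K/W
  R'_PTFE = ln(0.00578/0.00460)/(2πk) = 0.2283/(2π·0.207) = 0.1756 m·K/W
  R'_rubber = ln(0.00735/0.00578)/(2πk) = 0.2403/(2π·0.143) = 0.2674 m·K/W
  R'_conv,out = 1/(2πr h) = 1/(2π·0.00735·6.83) = 3.170 m·K/W
ΣR = 7.163×10^-4 + 0.1756 + 0.2674 + 3.170 = 3.614 m·K/W
Q' = ΔT/ΣR = (80.2 °C − 26.9 °C)/3.614 = 14.75 W/m
From the inner boundary to the PTFE/rubber interface, ΣR_partial = 0.1763 m·K/W.
T_interface = T_in − Q'·ΣR_partial = 80.2 °C − (14.75)(0.1763) = 77.6 °C

T = 77.6 °C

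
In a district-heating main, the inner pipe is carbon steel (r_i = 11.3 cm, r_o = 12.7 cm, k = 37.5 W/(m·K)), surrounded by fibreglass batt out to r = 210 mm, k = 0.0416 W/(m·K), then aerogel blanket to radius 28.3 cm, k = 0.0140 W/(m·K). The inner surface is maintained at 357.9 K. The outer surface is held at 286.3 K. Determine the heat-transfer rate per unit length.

Series thermal resistances, inner to outer:
  R'_carbon steel = ln(0.127/0.113)/(2πk) = 0.1168/(2π·37.5) = 4.957×10^-4 m·K/W
  R'_fibreglass batt = ln(0.210/0.127)/(2πk) = 0.5029/(2π·0.0416) = 1.924 m·K/W
  R'_aerogel blanket = ln(0.283/0.210)/(2πk) = 0.2983/(2π·0.0140) = 3.392 m·K/W
ΣR = 4.957×10^-4 + 1.924 + 3.392 = 5.316 m·K/W
Q' = ΔT/ΣR = (357.9 K − 286.3 K)/5.316 = 13.5 W/m

Q' = 13.5 W/m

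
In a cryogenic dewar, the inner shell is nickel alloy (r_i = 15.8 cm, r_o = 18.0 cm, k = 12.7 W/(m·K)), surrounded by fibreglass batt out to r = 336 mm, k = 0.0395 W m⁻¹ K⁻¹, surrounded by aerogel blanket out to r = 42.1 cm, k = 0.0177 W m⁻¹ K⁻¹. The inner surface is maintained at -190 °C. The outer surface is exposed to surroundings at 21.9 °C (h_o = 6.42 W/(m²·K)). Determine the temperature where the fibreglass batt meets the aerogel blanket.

Treat each layer as a resistance in series:
  R_nickel alloy = (1/0.158 − 1/0.180)/(4πk) = 0.7736/(4π·12.7) = 0.004847 K/W
  R_fibreglass batt = (1/0.180 − 1/0.336)/(4πk) = 2.579/(4π·0.0395) = 5.196 K/W
  R_aerogel blanket = (1/0.336 − 1/0.421)/(4πk) = 0.6009/(4π·0.0177) = 2.702 K/W
  R_conv,out = 1/(4πr²h) = 1/(4π·0.421²·6.42) = 0.06993 K/W
ΣR = 0.004847 + 5.196 + 2.702 + 0.06993 = 7.973 K/W
Q = ΔT/ΣR = (-190 °C − 21.9 °C)/7.973 = -26.58 W
From the inner boundary to the fibreglass batt/aerogel blanket interface, ΣR_partial = 5.201 K/W.
T_interface = T_in − Q·ΣR_partial = -190 °C − (-26.58)(5.201) = -51.8 °C

T = -51.8 °C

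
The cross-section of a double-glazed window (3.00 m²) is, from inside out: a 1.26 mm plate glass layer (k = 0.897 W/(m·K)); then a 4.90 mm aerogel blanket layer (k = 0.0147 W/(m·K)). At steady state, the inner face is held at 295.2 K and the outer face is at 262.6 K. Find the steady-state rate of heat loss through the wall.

Q = 292 W

Treat each layer as a resistance in series:
  R_plate glass = L/(kA) = 0.00126/(0.897·3.00) = 4.682×10^-4 K/W
  R_aerogel blanket = L/(kA) = 0.00490/(0.0147·3.00) = 0.1111 K/W
ΣR = 4.682×10^-4 + 0.1111 = 0.1116 K/W
Q = ΔT/ΣR = (295.2 K − 262.6 K)/0.1116 = 292 W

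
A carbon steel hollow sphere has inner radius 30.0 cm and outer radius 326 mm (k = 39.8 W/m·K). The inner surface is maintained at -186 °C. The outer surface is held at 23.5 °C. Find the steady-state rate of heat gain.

Q = 4πk·ΔT/(1/r₁ − 1/r₂) = 4π × 39.8 × 209.5 / (1/0.300 − 1/0.326) = 3.94×10^5 W

Q = 394 kW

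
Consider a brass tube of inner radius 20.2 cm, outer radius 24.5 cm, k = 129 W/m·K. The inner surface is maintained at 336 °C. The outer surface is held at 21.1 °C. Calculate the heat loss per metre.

Q' = 1320 kW/m

Q' = 2πk·ΔT/ln(r₂/r₁) = 2π × 129 × 314.9 / ln(0.245/0.202) = 1.32×10^6 W/m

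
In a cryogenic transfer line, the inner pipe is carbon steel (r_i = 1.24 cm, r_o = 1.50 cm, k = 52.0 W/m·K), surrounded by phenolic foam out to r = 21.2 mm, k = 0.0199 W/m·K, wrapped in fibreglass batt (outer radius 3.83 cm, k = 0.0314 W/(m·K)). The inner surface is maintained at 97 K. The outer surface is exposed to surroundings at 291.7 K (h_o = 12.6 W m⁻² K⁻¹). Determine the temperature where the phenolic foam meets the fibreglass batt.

Resistance network (inner→outer):
  R'_carbon steel = ln(0.0150/0.0124)/(2πk) = 0.1904/(2π·52.0) = 5.826×10^-4 m·K/W
  R'_phenolic foam = ln(0.0212/0.0150)/(2πk) = 0.3460/(2π·0.0199) = 2.767 m·K/W
  R'_fibreglass batt = ln(0.0383/0.0212)/(2πk) = 0.5914/(2π·0.0314) = 2.998 m·K/W
  R'_conv,out = 1/(2πr h) = 1/(2π·0.0383·12.6) = 0.3298 m·K/W
ΣR = 5.826×10^-4 + 2.767 + 2.998 + 0.3298 = 6.095 m·K/W
Q' = ΔT/ΣR = (97 K − 291.7 K)/6.095 = -31.94 W/m
From the inner boundary to the phenolic foam/fibreglass batt interface, ΣR_partial = 2.768 m·K/W.
T_interface = T_in − Q'·ΣR_partial = 97 K − (-31.94)(2.768) = 185.4 K

T = 185.4 K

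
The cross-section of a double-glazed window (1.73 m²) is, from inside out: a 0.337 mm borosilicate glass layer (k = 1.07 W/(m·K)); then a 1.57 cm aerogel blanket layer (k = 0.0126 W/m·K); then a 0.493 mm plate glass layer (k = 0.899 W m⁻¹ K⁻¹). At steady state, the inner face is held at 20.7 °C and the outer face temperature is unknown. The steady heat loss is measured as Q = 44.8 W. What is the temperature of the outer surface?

T_out = -11.6 °C

Sum the resistances:
  R_borosilicate glass = L/(kA) = 3.37×10^-4/(1.07·1.73) = 1.821×10^-4 K/W
  R_aerogel blanket = L/(kA) = 0.0157/(0.0126·1.73) = 0.7202 K/W
  R_plate glass = L/(kA) = 4.93×10^-4/(0.899·1.73) = 3.170×10^-4 K/W
ΣR = 0.7207 K/W
ΔT = Q·ΣR = 44.8 × 0.7207 = 32.29 K
Heat flows outward, so T_out = T_in − ΔT = 20.7 − 32.29 = -11.6 °C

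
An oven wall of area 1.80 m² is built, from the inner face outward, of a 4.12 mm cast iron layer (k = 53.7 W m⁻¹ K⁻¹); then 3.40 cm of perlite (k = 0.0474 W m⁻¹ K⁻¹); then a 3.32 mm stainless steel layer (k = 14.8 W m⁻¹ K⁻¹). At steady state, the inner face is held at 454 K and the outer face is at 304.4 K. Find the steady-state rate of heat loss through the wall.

Treat each layer as a resistance in series:
  R_cast iron = L/(kA) = 0.00412/(53.7·1.80) = 4.262×10^-5 K/W
  R_perlite = L/(kA) = 0.0340/(0.0474·1.80) = 0.3985 K/W
  R_stainless steel = L/(kA) = 0.00332/(14.8·1.80) = 1.246×10^-4 K/W
ΣR = 4.262×10^-5 + 0.3985 + 1.246×10^-4 = 0.3987 K/W
Q = ΔT/ΣR = (454 K − 304.4 K)/0.3987 = 375 W

Q = 375 W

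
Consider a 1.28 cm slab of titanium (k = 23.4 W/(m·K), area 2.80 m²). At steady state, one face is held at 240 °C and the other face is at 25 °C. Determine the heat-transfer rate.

Q = kA·ΔT/L = 23.4 × 2.80 × |240 °C − 25 °C| / 0.0128 = 1.10×10^6 W

Q = 1.10×10^6 W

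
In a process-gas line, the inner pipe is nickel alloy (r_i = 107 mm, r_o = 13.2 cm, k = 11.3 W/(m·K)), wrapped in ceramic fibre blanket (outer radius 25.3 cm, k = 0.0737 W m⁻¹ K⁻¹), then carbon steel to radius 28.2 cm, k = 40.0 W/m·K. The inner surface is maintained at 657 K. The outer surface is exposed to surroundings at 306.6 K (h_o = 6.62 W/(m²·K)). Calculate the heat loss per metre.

Q' = 235 W/m

Resistance network (inner→outer):
  R'_nickel alloy = ln(0.132/0.107)/(2πk) = 0.2100/(2π·11.3) = 0.002957 m·K/W
  R'_ceramic fibre blanket = ln(0.253/0.132)/(2πk) = 0.6506/(2π·0.0737) = 1.405 m·K/W
  R'_carbon steel = ln(0.282/0.253)/(2πk) = 0.1085/(2π·40.0) = 4.318×10^-4 m·K/W
  R'_conv,out = 1/(2πr h) = 1/(2π·0.282·6.62) = 0.08525 m·K/W
ΣR = 0.002957 + 1.405 + 4.318×10^-4 + 0.08525 = 1.494 m·K/W
Q' = ΔT/ΣR = (657 K − 306.6 K)/1.494 = 235 W/m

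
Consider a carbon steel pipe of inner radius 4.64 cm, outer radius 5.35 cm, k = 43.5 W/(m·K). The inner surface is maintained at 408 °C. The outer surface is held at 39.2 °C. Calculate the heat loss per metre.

Q' = 7.08×10^5 W/m

Q' = 2πk·ΔT/ln(r₂/r₁) = 2π × 43.5 × 368.8 / ln(0.0535/0.0464) = 7.08×10^5 W/m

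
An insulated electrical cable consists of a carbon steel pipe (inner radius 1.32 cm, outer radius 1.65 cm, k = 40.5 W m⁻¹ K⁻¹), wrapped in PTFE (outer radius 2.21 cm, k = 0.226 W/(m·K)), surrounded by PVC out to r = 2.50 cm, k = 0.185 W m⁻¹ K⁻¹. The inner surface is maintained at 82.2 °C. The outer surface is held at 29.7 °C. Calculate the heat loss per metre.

Resistance network (inner→outer):
  R'_carbon steel = ln(0.0165/0.0132)/(2πk) = 0.2231/(2π·40.5) = 8.769×10^-4 m·K/W
  R'_PTFE = ln(0.0221/0.0165)/(2πk) = 0.2922/(2π·0.226) = 0.2058 m·K/W
  R'_PVC = ln(0.0250/0.0221)/(2πk) = 0.1233/(2π·0.185) = 0.1061 m·K/W
ΣR = 8.769×10^-4 + 0.2058 + 0.1061 = 0.3128 m·K/W
Q' = ΔT/ΣR = (82.2 °C − 29.7 °C)/0.3128 = 168 W/m

Q' = 168 W/m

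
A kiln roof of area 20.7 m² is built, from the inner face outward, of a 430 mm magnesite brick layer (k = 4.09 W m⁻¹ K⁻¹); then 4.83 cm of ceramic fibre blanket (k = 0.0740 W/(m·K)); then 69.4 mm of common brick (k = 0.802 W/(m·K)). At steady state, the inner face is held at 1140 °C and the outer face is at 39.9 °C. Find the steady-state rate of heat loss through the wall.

Series thermal resistances, inner to outer:
  R_magnesite brick = L/(kA) = 0.430/(4.09·20.7) = 0.005079 K/W
  R_ceramic fibre blanket = L/(kA) = 0.0483/(0.0740·20.7) = 0.03153 K/W
  R_common brick = L/(kA) = 0.0694/(0.802·20.7) = 0.004180 K/W
ΣR = 0.005079 + 0.03153 + 0.004180 = 0.04079 K/W
Q = ΔT/ΣR = (1140 °C − 39.9 °C)/0.04079 = 27000 W

Q = 27000 W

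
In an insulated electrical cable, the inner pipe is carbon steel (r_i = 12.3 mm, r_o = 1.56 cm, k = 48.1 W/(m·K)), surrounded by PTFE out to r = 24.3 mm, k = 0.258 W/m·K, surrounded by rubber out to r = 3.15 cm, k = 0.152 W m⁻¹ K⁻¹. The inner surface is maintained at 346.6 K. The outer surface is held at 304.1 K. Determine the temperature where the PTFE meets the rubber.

Series thermal resistances, inner to outer:
  R'_carbon steel = ln(0.0156/0.0123)/(2πk) = 0.2377/(2π·48.1) = 7.864×10^-4 m·K/W
  R'_PTFE = ln(0.0243/0.0156)/(2πk) = 0.4432/(2π·0.258) = 0.2734 m·K/W
  R'_rubber = ln(0.0315/0.0243)/(2πk) = 0.2595/(2π·0.152) = 0.2717 m·K/W
ΣR = 7.864×10^-4 + 0.2734 + 0.2717 = 0.5459 m·K/W
Q' = ΔT/ΣR = (346.6 K − 304.1 K)/0.5459 = 77.85 W/m
From the inner boundary to the PTFE/rubber interface, ΣR_partial = 0.2742 m·K/W.
T_interface = T_in − Q'·ΣR_partial = 346.6 K − (77.85)(0.2742) = 325.3 K

T = 325.3 K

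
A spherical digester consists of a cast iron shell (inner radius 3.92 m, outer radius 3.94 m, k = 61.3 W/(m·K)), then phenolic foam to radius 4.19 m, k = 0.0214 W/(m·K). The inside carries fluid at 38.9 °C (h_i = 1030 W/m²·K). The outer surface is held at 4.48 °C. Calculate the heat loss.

Q = 611 W

Resistance network (inner→outer):
  R_conv,in = 1/(4πr²h) = 1/(4π·3.92²·1030) = 5.028×10^-6 K/W
  R_cast iron = (1/3.92 − 1/3.94)/(4πk) = 0.001295/(4π·61.3) = 1.681×10^-6 K/W
  R_phenolic foam = (1/3.94 − 1/4.19)/(4πk) = 0.01514/(4π·0.0214) = 0.05631 K/W
ΣR = 5.028×10^-6 + 1.681×10^-6 + 0.05631 = 0.05632 K/W
Q = ΔT/ΣR = (38.9 °C − 4.48 °C)/0.05632 = 611 W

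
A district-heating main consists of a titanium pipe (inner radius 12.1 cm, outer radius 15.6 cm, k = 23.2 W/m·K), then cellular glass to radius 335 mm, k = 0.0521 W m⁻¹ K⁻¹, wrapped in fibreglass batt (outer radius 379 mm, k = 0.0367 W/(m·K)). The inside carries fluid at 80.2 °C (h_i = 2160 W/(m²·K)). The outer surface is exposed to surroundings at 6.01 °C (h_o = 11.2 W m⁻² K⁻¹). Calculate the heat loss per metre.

Q' = 25.5 W/m

Treat each layer as a resistance in series:
  R'_conv,in = 1/(2πr h) = 1/(2π·0.121·2160) = 6.089×10^-4 m·K/W
  R'_titanium = ln(0.156/0.121)/(2πk) = 0.2541/(2π·23.2) = 0.001743 m·K/W
  R'_cellular glass = ln(0.335/0.156)/(2πk) = 0.7643/(2π·0.0521) = 2.335 m·K/W
  R'_fibreglass batt = ln(0.379/0.335)/(2πk) = 0.1234/(2π·0.0367) = 0.5352 m·K/W
  R'_conv,out = 1/(2πr h) = 1/(2π·0.379·11.2) = 0.03749 m·K/W
ΣR = 6.089×10^-4 + 0.001743 + 2.335 + 0.5352 + 0.03749 = 2.910 m·K/W
Q' = ΔT/ΣR = (80.2 °C − 6.01 °C)/2.910 = 25.5 W/m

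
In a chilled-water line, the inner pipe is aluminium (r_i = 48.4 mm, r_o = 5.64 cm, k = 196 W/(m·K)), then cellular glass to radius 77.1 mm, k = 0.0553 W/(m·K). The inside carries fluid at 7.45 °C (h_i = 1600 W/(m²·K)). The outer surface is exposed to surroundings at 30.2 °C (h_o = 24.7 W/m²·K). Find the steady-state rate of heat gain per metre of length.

Q' = 23.1 W/m

Resistance network (inner→outer):
  R'_conv,in = 1/(2πr h) = 1/(2π·0.0484·1600) = 0.002055 m·K/W
  R'_aluminium = ln(0.0564/0.0484)/(2πk) = 0.1530/(2π·196) = 1.242×10^-4 m·K/W
  R'_cellular glass = ln(0.0771/0.0564)/(2πk) = 0.3126/(2π·0.0553) = 0.8998 m·K/W
  R'_conv,out = 1/(2πr h) = 1/(2π·0.0771·24.7) = 0.08357 m·K/W
ΣR = 0.002055 + 1.242×10^-4 + 0.8998 + 0.08357 = 0.9855 m·K/W
Q' = ΔT/ΣR = (7.45 °C − 30.2 °C)/0.9855 = -23.1 W/m
(Negative Q' ⇒ heat flows inward; heat gain = 23.1 W/m.)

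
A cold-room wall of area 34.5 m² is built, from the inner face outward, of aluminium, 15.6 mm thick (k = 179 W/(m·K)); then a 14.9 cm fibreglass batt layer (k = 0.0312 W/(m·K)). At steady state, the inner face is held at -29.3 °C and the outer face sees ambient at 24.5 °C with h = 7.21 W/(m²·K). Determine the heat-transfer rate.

Resistance network (inner→outer):
  R_aluminium = L/(kA) = 0.0156/(179·34.5) = 2.526×10^-6 K/W
  R_fibreglass batt = L/(kA) = 0.149/(0.0312·34.5) = 0.1384 K/W
  R_conv,out = 1/(hA) = 1/(7.21·34.5) = 0.004020 K/W
ΣR = 2.526×10^-6 + 0.1384 + 0.004020 = 0.1424 K/W
Q = ΔT/ΣR = (-29.3 °C − 24.5 °C)/0.1424 = -378 W
(Negative Q ⇒ heat flows inward; heat gain = 378 W.)

Q = 378 W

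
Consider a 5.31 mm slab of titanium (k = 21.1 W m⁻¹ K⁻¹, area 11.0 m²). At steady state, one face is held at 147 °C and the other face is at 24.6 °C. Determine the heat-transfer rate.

Q = 5.35×10^6 W

Q = kA·ΔT/L = 21.1 × 11.0 × |147 °C − 24.6 °C| / 0.00531 = 5.35×10^6 W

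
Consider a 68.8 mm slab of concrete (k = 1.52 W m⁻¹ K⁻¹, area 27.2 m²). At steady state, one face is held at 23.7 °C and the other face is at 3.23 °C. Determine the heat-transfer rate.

Q = 12300 W

Q = kA·ΔT/L = 1.52 × 27.2 × |23.7 °C − 3.23 °C| / 0.0688 = 12300 W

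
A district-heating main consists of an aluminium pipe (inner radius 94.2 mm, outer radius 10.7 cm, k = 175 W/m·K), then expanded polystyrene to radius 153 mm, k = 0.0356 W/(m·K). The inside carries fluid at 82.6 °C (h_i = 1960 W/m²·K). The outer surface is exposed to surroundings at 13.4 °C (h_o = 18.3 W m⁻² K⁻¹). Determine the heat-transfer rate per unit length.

Q' = 41.8 W/m

Treat each layer as a resistance in series:
  R'_conv,in = 1/(2πr h) = 1/(2π·0.0942·1960) = 8.620×10^-4 m·K/W
  R'_aluminium = ln(0.107/0.0942)/(2πk) = 0.1274/(2π·175) = 1.159×10^-4 m·K/W
  R'_expanded polystyrene = ln(0.153/0.107)/(2πk) = 0.3576/(2π·0.0356) = 1.599 m·K/W
  R'_conv,out = 1/(2πr h) = 1/(2π·0.153·18.3) = 0.05684 m·K/W
ΣR = 8.620×10^-4 + 1.159×10^-4 + 1.599 + 0.05684 = 1.657 m·K/W
Q' = ΔT/ΣR = (82.6 °C − 13.4 °C)/1.657 = 41.8 W/m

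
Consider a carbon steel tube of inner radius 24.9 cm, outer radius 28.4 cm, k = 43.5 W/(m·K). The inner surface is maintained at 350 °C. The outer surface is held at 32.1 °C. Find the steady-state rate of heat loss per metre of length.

Q' = 661 kW/m

Q' = 2πk·ΔT/ln(r₂/r₁) = 2π × 43.5 × 317.9 / ln(0.284/0.249) = 6.61×10^5 W/m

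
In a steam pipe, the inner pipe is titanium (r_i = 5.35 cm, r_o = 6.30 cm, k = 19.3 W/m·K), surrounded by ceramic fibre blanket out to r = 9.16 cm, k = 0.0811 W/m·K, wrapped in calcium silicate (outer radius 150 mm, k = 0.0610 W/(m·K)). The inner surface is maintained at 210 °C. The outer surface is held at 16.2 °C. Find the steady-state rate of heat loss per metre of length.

Series thermal resistances, inner to outer:
  R'_titanium = ln(0.0630/0.0535)/(2πk) = 0.1635/(2π·19.3) = 0.001348 m·K/W
  R'_ceramic fibre blanket = ln(0.0916/0.0630)/(2πk) = 0.3743/(2π·0.0811) = 0.7345 m·K/W
  R'_calcium silicate = ln(0.150/0.0916)/(2πk) = 0.4932/(2π·0.0610) = 1.287 m·K/W
ΣR = 0.001348 + 0.7345 + 1.287 = 2.023 m·K/W
Q' = ΔT/ΣR = (210 °C − 16.2 °C)/2.023 = 95.8 W/m

Q' = 95.8 W/m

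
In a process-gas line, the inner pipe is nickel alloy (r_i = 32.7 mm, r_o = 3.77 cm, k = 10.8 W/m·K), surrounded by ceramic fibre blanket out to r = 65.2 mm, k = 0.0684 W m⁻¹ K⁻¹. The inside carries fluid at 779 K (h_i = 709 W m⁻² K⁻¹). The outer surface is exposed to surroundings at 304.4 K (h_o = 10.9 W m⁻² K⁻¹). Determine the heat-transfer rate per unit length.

Treat each layer as a resistance in series:
  R'_conv,in = 1/(2πr h) = 1/(2π·0.0327·709) = 0.006865 m·K/W
  R'_nickel alloy = ln(0.0377/0.0327)/(2πk) = 0.1423/(2π·10.8) = 0.002097 m·K/W
  R'_ceramic fibre blanket = ln(0.0652/0.0377)/(2πk) = 0.5478/(2π·0.0684) = 1.275 m·K/W
  R'_conv,out = 1/(2πr h) = 1/(2π·0.0652·10.9) = 0.2239 m·K/W
ΣR = 0.006865 + 0.002097 + 1.275 + 0.2239 = 1.508 m·K/W
Q' = ΔT/ΣR = (779 K − 304.4 K)/1.508 = 315 W/m

Q' = 315 W/m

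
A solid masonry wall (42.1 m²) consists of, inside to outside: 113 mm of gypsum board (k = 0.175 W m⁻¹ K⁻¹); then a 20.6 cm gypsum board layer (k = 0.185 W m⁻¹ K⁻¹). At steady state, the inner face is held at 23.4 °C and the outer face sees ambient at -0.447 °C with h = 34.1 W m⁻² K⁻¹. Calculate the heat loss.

Q = 561 W

Resistance network (inner→outer):
  R_gypsum board = L/(kA) = 0.113/(0.175·42.1) = 0.01534 K/W
  R_gypsum board = L/(kA) = 0.206/(0.185·42.1) = 0.02645 K/W
  R_conv,out = 1/(hA) = 1/(34.1·42.1) = 6.966×10^-4 K/W
ΣR = 0.01534 + 0.02645 + 6.966×10^-4 = 0.04249 K/W
Q = ΔT/ΣR = (23.4 °C − -0.447 °C)/0.04249 = 561 W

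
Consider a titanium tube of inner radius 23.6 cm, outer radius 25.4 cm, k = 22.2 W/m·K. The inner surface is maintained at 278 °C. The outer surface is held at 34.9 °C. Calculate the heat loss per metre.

Q' = 2πk·ΔT/ln(r₂/r₁) = 2π × 22.2 × 243.1 / ln(0.254/0.236) = 4.61×10^5 W/m

Q' = 461 kW/m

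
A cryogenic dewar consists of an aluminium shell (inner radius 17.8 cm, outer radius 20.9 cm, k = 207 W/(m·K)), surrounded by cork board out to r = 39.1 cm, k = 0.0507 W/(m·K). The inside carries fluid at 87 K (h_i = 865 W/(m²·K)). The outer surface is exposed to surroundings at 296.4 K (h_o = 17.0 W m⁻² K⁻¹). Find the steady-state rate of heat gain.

Resistance network (inner→outer):
  R_conv,in = 1/(4πr²h) = 1/(4π·0.178²·865) = 0.002904 K/W
  R_aluminium = (1/0.178 − 1/0.209)/(4πk) = 0.8333/(4π·207) = 3.203×10^-4 K/W
  R_cork board = (1/0.209 − 1/0.391)/(4πk) = 2.227/(4π·0.0507) = 3.496 K/W
  R_conv,out = 1/(4πr²h) = 1/(4π·0.391²·17.0) = 0.03062 K/W
ΣR = 0.002904 + 3.203×10^-4 + 3.496 + 0.03062 = 3.530 K/W
Q = ΔT/ΣR = (87 K − 296.4 K)/3.530 = -59.3 W
(Negative Q ⇒ heat flows inward; heat gain = 59.3 W.)

Q = 59.3 W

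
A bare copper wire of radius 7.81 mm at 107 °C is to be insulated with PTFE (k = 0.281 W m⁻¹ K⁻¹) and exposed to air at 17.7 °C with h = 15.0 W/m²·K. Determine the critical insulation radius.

For a cylinder, r_cr = k_ins/h = 0.281/15.0 = 0.0187 m = 1.87 cm

r_cr = 1.87 cm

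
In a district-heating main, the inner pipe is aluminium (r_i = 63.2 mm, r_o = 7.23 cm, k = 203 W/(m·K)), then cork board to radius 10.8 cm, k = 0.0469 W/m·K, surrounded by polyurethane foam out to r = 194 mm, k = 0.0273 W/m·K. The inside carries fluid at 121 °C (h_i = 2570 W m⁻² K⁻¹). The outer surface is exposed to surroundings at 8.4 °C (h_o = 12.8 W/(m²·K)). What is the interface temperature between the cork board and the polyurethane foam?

Series thermal resistances, inner to outer:
  R'_conv,in = 1/(2πr h) = 1/(2π·0.0632·2570) = 9.799×10^-4 m·K/W
  R'_aluminium = ln(0.0723/0.0632)/(2πk) = 0.1345/(2π·203) = 1.055×10^-4 m·K/W
  R'_cork board = ln(0.108/0.0723)/(2πk) = 0.4013/(2π·0.0469) = 1.362 m·K/W
  R'_polyurethane foam = ln(0.194/0.108)/(2πk) = 0.5857/(2π·0.0273) = 3.415 m·K/W
  R'_conv,out = 1/(2πr h) = 1/(2π·0.194·12.8) = 0.06409 m·K/W
ΣR = 9.799×10^-4 + 1.055×10^-4 + 1.362 + 3.415 + 0.06409 = 4.842 m·K/W
Q' = ΔT/ΣR = (121 °C − 8.4 °C)/4.842 = 23.25 W/m
From the inner boundary to the cork board/polyurethane foam interface, ΣR_partial = 1.363 m·K/W.
T_interface = T_in − Q'·ΣR_partial = 121 °C − (23.25)(1.363) = 89.3 °C

T = 89.3 °C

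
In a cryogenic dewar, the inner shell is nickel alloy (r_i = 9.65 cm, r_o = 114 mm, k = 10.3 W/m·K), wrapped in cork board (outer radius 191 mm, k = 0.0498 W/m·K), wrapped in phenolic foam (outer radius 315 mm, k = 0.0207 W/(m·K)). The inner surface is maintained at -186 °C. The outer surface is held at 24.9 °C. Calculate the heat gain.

Q = 15.5 W

Resistance network (inner→outer):
  R_nickel alloy = (1/0.0965 − 1/0.114)/(4πk) = 1.591/(4π·10.3) = 0.01229 K/W
  R_cork board = (1/0.114 − 1/0.191)/(4πk) = 3.536/(4π·0.0498) = 5.651 K/W
  R_phenolic foam = (1/0.191 − 1/0.315)/(4πk) = 2.061/(4π·0.0207) = 7.923 K/W
ΣR = 0.01229 + 5.651 + 7.923 = 13.59 K/W
Q = ΔT/ΣR = (-186 °C − 24.9 °C)/13.59 = -15.5 W
(Negative Q ⇒ heat flows inward; heat gain = 15.5 W.)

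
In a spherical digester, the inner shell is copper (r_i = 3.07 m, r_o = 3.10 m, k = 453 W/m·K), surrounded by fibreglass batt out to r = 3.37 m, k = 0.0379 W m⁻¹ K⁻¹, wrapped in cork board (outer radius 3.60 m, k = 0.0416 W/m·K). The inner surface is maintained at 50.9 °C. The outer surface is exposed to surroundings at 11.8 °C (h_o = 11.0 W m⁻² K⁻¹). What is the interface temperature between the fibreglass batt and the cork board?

Series thermal resistances, inner to outer:
  R_copper = (1/3.07 − 1/3.10)/(4πk) = 0.003152/(4π·453) = 5.537×10^-7 K/W
  R_fibreglass batt = (1/3.10 − 1/3.37)/(4πk) = 0.02584/(4π·0.0379) = 0.05427 K/W
  R_cork board = (1/3.37 − 1/3.60)/(4πk) = 0.01896/(4π·0.0416) = 0.03627 K/W
  R_conv,out = 1/(4πr²h) = 1/(4π·3.60²·11.0) = 5.582×10^-4 K/W
ΣR = 5.537×10^-7 + 0.05427 + 0.03627 + 5.582×10^-4 = 0.09110 K/W
Q = ΔT/ΣR = (50.9 °C − 11.8 °C)/0.09110 = 429.2 W
From the inner boundary to the fibreglass batt/cork board interface, ΣR_partial = 0.05427 K/W.
T_interface = T_in − Q·ΣR_partial = 50.9 °C − (429.2)(0.05427) = 27.6 °C

T = 27.6 °C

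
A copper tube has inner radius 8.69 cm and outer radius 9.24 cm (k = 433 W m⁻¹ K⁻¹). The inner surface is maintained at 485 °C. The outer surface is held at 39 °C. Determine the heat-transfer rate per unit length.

Q' = 19800 kW/m

Q' = 2πk·ΔT/ln(r₂/r₁) = 2π × 433 × 446 / ln(0.0924/0.0869) = 1.98×10^7 W/m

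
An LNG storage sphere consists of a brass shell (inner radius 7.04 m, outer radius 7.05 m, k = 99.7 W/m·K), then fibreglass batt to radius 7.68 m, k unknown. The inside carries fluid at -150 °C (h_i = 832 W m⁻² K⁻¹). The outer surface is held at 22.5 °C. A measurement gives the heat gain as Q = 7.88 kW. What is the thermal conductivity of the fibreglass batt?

ΣR = ΔT/Q = |-150 − 22.5|/7880 = 0.02189 K/W
Known resistances:
  R_conv,in = 1/(4πr²h) = 1/(4π·7.04²·832) = 1.930×10^-6 K/W
  R_brass = (1/7.04 − 1/7.05)/(4πk) = 2.015×10^-4/(4π·99.7) = 1.608×10^-7 K/W
R_fibreglass batt = ΣR − ΣR_known = 0.02189 − 2.091×10^-6 = 0.02189 K/W
(1/r₁−1/r₂)/(4πk) = 0.02189 ⇒ k = 0.01164/(4π·0.02189) = 0.0423 W/m·K

k = 0.0423 W/m·K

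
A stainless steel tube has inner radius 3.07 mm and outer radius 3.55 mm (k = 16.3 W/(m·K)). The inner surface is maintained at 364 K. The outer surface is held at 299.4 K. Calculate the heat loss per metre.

Q' = 45.5 kW/m

Q' = 2πk·ΔT/ln(r₂/r₁) = 2π × 16.3 × 64.6 / ln(0.00355/0.00307) = 45500 W/m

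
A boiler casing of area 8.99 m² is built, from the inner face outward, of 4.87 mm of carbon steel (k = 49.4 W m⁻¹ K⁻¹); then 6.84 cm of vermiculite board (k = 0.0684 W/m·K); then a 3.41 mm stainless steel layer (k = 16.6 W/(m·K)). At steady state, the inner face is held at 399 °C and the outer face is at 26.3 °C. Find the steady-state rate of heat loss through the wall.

Q = 3.35 kW

Resistance network (inner→outer):
  R_carbon steel = L/(kA) = 0.00487/(49.4·8.99) = 1.097×10^-5 K/W
  R_vermiculite board = L/(kA) = 0.0684/(0.0684·8.99) = 0.1112 K/W
  R_stainless steel = L/(kA) = 0.00341/(16.6·8.99) = 2.285×10^-5 K/W
ΣR = 1.097×10^-5 + 0.1112 + 2.285×10^-5 = 0.1112 K/W
Q = ΔT/ΣR = (399 °C − 26.3 °C)/0.1112 = 3350 W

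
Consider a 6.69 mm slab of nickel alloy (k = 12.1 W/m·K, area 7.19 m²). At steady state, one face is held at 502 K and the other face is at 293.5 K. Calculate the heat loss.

Q = 2.71×10^6 W

Q = kA·ΔT/L = 12.1 × 7.19 × |502 K − 293.5 K| / 0.00669 = 2.71×10^6 W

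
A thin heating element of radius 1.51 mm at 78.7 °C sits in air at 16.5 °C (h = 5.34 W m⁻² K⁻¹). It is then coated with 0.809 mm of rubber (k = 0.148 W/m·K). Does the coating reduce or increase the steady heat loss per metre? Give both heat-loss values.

Critical radius for a cylinder: r_cr = k/h = 0.0277 m = 2.77 cm.
Outer radius after coating: r₂ = 0.00151 + 8.09×10^-4 = 0.002319 m.
Since r₁ < r_cr and r₂ ≤ r_cr, the coating moves toward the maximum at r_cr — heat loss rises.
Bare: R = 1/(2πr₁h) = 19.74 m·K/W; Q = 62.2/19.74 = 3.15 W/m.
Coated: R = R_cond + R_conv = 13.31 m·K/W; Q = 62.2/13.31 = 4.67 W/m.

increases: 3.15 → 4.67 W/m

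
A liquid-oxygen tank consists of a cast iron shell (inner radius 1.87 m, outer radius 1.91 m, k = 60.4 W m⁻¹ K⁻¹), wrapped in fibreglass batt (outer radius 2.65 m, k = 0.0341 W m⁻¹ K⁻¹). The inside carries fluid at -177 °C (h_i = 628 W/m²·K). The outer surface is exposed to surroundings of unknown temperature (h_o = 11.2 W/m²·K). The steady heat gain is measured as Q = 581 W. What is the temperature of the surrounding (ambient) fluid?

T_out = 21.8 °C

Sum the resistances:
  R_conv,in = 1/(4πr²h) = 1/(4π·1.87²·628) = 3.624×10^-5 K/W
  R_cast iron = (1/1.87 − 1/1.91)/(4πk) = 0.01120/(4π·60.4) = 1.475×10^-5 K/W
  R_fibreglass batt = (1/1.91 − 1/2.65)/(4πk) = 0.1462/(4π·0.0341) = 0.3412 K/W
  R_conv,out = 1/(4πr²h) = 1/(4π·2.65²·11.2) = 0.001012 K/W
ΣR = 0.3422 K/W
ΔT = Q·ΣR = 581 × 0.3422 = 198.8 K
Heat flows inward, so T_out = T_in + ΔT = -177 + 198.8 = 21.8 °C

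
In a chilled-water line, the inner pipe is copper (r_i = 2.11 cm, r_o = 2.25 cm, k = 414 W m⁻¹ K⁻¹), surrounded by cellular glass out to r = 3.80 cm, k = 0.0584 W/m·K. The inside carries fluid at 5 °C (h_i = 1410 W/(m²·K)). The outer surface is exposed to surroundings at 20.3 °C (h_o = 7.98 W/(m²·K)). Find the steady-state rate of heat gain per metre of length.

Q' = 7.81 W/m

Resistance network (inner→outer):
  R'_conv,in = 1/(2πr h) = 1/(2π·0.0211·1410) = 0.005350 m·K/W
  R'_copper = ln(0.0225/0.0211)/(2πk) = 0.06424/(2π·414) = 2.470×10^-5 m·K/W
  R'_cellular glass = ln(0.0380/0.0225)/(2πk) = 0.5241/(2π·0.0584) = 1.428 m·K/W
  R'_conv,out = 1/(2πr h) = 1/(2π·0.0380·7.98) = 0.5248 m·K/W
ΣR = 0.005350 + 2.470×10^-5 + 1.428 + 0.5248 = 1.958 m·K/W
Q' = ΔT/ΣR = (5 °C − 20.3 °C)/1.958 = -7.81 W/m
(Negative Q' ⇒ heat flows inward; heat gain = 7.81 W/m.)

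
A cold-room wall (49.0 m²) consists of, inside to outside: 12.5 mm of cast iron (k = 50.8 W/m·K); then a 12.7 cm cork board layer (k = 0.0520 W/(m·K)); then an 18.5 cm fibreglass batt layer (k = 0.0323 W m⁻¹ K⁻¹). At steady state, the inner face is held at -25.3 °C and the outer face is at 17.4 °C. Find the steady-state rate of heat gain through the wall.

Series thermal resistances, inner to outer:
  R_cast iron = L/(kA) = 0.0125/(50.8·49.0) = 5.022×10^-6 K/W
  R_cork board = L/(kA) = 0.127/(0.0520·49.0) = 0.04984 K/W
  R_fibreglass batt = L/(kA) = 0.185/(0.0323·49.0) = 0.1169 K/W
ΣR = 5.022×10^-6 + 0.04984 + 0.1169 = 0.1667 K/W
Q = ΔT/ΣR = (-25.3 °C − 17.4 °C)/0.1667 = -256 W
(Negative Q ⇒ heat flows inward; heat gain = 256 W.)

Q = 256 W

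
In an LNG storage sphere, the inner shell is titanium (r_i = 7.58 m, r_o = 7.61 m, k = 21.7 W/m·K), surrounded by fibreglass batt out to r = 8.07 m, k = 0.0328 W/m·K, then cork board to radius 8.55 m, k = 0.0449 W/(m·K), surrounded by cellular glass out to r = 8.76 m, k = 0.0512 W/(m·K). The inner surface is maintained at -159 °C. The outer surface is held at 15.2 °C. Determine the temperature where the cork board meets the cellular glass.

T = -6.6 °C

Resistance network (inner→outer):
  R_titanium = (1/7.58 − 1/7.61)/(4πk) = 5.201×10^-4/(4π·21.7) = 1.907×10^-6 K/W
  R_fibreglass batt = (1/7.61 − 1/8.07)/(4πk) = 0.007490/(4π·0.0328) = 0.01817 K/W
  R_cork board = (1/8.07 − 1/8.55)/(4πk) = 0.006957/(4π·0.0449) = 0.01233 K/W
  R_cellular glass = (1/8.55 − 1/8.76)/(4πk) = 0.002804/(4π·0.0512) = 0.004358 K/W
ΣR = 1.907×10^-6 + 0.01817 + 0.01233 + 0.004358 = 0.03486 K/W
Q = ΔT/ΣR = (-159 °C − 15.2 °C)/0.03486 = -4997 W
From the inner boundary to the cork board/cellular glass interface, ΣR_partial = 0.03050 K/W.
T_interface = T_in − Q·ΣR_partial = -159 °C − (-4997)(0.03050) = -6.6 °C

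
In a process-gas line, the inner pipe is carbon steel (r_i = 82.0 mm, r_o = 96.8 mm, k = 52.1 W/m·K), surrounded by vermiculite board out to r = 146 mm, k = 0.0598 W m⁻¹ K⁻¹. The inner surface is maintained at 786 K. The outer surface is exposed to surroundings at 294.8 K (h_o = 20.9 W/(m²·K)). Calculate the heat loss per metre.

Resistance network (inner→outer):
  R'_carbon steel = ln(0.0968/0.0820)/(2πk) = 0.1659/(2π·52.1) = 5.069×10^-4 m·K/W
  R'_vermiculite board = ln(0.146/0.0968)/(2πk) = 0.4110/(2π·0.0598) = 1.094 m·K/W
  R'_conv,out = 1/(2πr h) = 1/(2π·0.146·20.9) = 0.05216 m·K/W
ΣR = 5.069×10^-4 + 1.094 + 0.05216 = 1.147 m·K/W
Q' = ΔT/ΣR = (786 K − 294.8 K)/1.147 = 428 W/m

Q' = 428 W/m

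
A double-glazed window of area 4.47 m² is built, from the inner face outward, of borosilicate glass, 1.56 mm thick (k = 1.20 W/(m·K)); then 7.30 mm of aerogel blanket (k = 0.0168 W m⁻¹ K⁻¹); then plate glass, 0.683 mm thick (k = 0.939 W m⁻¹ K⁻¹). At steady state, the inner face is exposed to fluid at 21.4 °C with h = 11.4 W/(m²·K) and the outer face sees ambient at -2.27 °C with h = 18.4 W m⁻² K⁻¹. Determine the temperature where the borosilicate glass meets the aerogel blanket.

Series thermal resistances, inner to outer:
  R_conv,in = 1/(hA) = 1/(11.4·4.47) = 0.01962 K/W
  R_borosilicate glass = L/(kA) = 0.00156/(1.20·4.47) = 2.908×10^-4 K/W
  R_aerogel blanket = L/(kA) = 0.00730/(0.0168·4.47) = 0.09721 K/W
  R_plate glass = L/(kA) = 6.83×10^-4/(0.939·4.47) = 1.627×10^-4 K/W
  R_conv,out = 1/(hA) = 1/(18.4·4.47) = 0.01216 K/W
ΣR = 0.01962 + 2.908×10^-4 + 0.09721 + 1.627×10^-4 + 0.01216 = 0.1294 K/W
Q = ΔT/ΣR = (21.4 °C − -2.27 °C)/0.1294 = 182.9 W
From the inner boundary to the borosilicate glass/aerogel blanket interface, ΣR_partial = 0.01991 K/W.
T_interface = T_in − Q·ΣR_partial = 21.4 °C − (182.9)(0.01991) = 17.8 °C

T = 17.8 °C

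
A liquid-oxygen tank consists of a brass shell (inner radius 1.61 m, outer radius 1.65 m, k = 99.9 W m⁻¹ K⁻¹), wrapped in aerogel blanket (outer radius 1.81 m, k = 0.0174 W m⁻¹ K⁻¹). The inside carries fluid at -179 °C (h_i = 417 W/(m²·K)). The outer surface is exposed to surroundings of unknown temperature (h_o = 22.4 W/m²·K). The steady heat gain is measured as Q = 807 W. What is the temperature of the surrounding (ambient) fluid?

T_out = 19.7 °C

Sum the resistances:
  R_conv,in = 1/(4πr²h) = 1/(4π·1.61²·417) = 7.362×10^-5 K/W
  R_brass = (1/1.61 − 1/1.65)/(4πk) = 0.01506/(4π·99.9) = 1.199×10^-5 K/W
  R_aerogel blanket = (1/1.65 − 1/1.81)/(4πk) = 0.05357/(4π·0.0174) = 0.2450 K/W
  R_conv,out = 1/(4πr²h) = 1/(4π·1.81²·22.4) = 0.001084 K/W
ΣR = 0.2462 K/W
ΔT = Q·ΣR = 807 × 0.2462 = 198.7 K
Heat flows inward, so T_out = T_in + ΔT = -179 + 198.7 = 19.7 °C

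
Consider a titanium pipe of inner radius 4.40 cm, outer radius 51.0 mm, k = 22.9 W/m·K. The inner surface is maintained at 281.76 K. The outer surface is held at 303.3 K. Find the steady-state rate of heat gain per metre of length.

Q' = 21.0 kW/m

Q' = 2πk·ΔT/ln(r₂/r₁) = 2π × 22.9 × 21.54 / ln(0.0510/0.0440) = 21000 W/m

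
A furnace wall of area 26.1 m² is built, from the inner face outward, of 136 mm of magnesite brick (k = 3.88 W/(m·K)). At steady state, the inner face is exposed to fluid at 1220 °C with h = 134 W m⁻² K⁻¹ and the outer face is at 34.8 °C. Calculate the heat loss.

Series thermal resistances, inner to outer:
  R_conv,in = 1/(hA) = 1/(134·26.1) = 2.859×10^-4 K/W
  R_magnesite brick = L/(kA) = 0.136/(3.88·26.1) = 0.001343 K/W
ΣR = 2.859×10^-4 + 0.001343 = 0.001629 K/W
Q = ΔT/ΣR = (1220 °C − 34.8 °C)/0.001629 = 7.28×10^5 W

Q = 728 kW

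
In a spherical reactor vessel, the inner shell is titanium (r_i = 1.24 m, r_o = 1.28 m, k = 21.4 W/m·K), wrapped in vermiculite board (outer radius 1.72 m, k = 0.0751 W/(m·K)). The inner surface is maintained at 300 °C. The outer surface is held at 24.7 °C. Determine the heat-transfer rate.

Q = 1300 W

Series thermal resistances, inner to outer:
  R_titanium = (1/1.24 − 1/1.28)/(4πk) = 0.02520/(4π·21.4) = 9.371×10^-5 K/W
  R_vermiculite board = (1/1.28 − 1/1.72)/(4πk) = 0.1999/(4π·0.0751) = 0.2118 K/W
ΣR = 9.371×10^-5 + 0.2118 = 0.2119 K/W
Q = ΔT/ΣR = (300 °C − 24.7 °C)/0.2119 = 1300 W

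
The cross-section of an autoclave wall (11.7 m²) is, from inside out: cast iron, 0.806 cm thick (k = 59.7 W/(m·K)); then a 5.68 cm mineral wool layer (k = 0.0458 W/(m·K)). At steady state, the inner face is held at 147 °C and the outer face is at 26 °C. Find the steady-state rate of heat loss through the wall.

Treat each layer as a resistance in series:
  R_cast iron = L/(kA) = 0.00806/(59.7·11.7) = 1.154×10^-5 K/W
  R_mineral wool = L/(kA) = 0.0568/(0.0458·11.7) = 0.1060 K/W
ΣR = 1.154×10^-5 + 0.1060 = 0.1060 K/W
Q = ΔT/ΣR = (147 °C − 26 °C)/0.1060 = 1140 W

Q = 1140 W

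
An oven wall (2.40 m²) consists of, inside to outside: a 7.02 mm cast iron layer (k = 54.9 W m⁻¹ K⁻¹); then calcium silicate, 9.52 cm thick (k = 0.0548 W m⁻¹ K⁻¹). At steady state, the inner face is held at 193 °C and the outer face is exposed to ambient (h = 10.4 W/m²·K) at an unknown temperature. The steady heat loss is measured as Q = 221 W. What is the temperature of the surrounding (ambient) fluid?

Series resistances:
  R_cast iron = L/(kA) = 0.00702/(54.9·2.40) = 5.328×10^-5 K/W
  R_calcium silicate = L/(kA) = 0.0952/(0.0548·2.40) = 0.7238 K/W
  R_conv,out = 1/(hA) = 1/(10.4·2.40) = 0.04006 K/W
ΣR = 0.7640 K/W
ΔT = Q·ΣR = 221 × 0.7640 = 168.8 K
Heat flows outward, so T_out = T_in − ΔT = 193 − 168.8 = 24.2 °C

T_out = 24.2 °C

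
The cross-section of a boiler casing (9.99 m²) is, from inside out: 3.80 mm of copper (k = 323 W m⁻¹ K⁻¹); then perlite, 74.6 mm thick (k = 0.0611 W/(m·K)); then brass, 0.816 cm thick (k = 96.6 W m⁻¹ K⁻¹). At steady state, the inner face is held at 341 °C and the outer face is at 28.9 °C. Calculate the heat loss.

Q = 2.55 kW

Resistance network (inner→outer):
  R_copper = L/(kA) = 0.00380/(323·9.99) = 1.178×10^-6 K/W
  R_perlite = L/(kA) = 0.0746/(0.0611·9.99) = 0.1222 K/W
  R_brass = L/(kA) = 0.00816/(96.6·9.99) = 8.456×10^-6 K/W
ΣR = 1.178×10^-6 + 0.1222 + 8.456×10^-6 = 0.1222 K/W
Q = ΔT/ΣR = (341 °C − 28.9 °C)/0.1222 = 2550 W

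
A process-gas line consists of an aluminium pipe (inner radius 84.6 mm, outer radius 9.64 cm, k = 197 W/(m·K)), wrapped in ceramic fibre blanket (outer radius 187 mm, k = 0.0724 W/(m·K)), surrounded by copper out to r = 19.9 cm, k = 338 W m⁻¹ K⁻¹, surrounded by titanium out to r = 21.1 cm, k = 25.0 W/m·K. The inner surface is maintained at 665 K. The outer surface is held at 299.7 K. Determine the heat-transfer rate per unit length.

Q' = 251 W/m

Treat each layer as a resistance in series:
  R'_aluminium = ln(0.0964/0.0846)/(2πk) = 0.1306/(2π·197) = 1.055×10^-4 m·K/W
  R'_ceramic fibre blanket = ln(0.187/0.0964)/(2πk) = 0.6626/(2π·0.0724) = 1.457 m·K/W
  R'_copper = ln(0.199/0.187)/(2πk) = 0.06220/(2π·338) = 2.929×10^-5 m·K/W
  R'_titanium = ln(0.211/0.199)/(2πk) = 0.05855/(2π·25.0) = 3.728×10^-4 m·K/W
ΣR = 1.055×10^-4 + 1.457 + 2.929×10^-5 + 3.728×10^-4 = 1.458 m·K/W
Q' = ΔT/ΣR = (665 K − 299.7 K)/1.458 = 251 W/m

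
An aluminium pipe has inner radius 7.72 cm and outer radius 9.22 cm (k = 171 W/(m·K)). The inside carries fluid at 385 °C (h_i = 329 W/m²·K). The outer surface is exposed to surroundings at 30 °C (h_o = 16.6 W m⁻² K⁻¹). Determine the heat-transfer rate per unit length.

Q' = 3220 W/m

Treat each layer as a resistance in series:
  R'_conv,in = 1/(2πr h) = 1/(2π·0.0772·329) = 0.006266 m·K/W
  R'_aluminium = ln(0.0922/0.0772)/(2πk) = 0.1776/(2π·171) = 1.653×10^-4 m·K/W
  R'_conv,out = 1/(2πr h) = 1/(2π·0.0922·16.6) = 0.1040 m·K/W
ΣR = 0.006266 + 1.653×10^-4 + 0.1040 = 0.1104 m·K/W
Q' = ΔT/ΣR = (385 °C − 30 °C)/0.1104 = 3220 W/m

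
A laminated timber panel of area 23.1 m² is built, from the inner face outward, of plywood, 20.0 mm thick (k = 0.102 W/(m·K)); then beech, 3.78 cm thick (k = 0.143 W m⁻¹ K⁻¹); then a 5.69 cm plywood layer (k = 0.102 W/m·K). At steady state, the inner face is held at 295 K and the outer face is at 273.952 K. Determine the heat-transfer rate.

Series thermal resistances, inner to outer:
  R_plywood = L/(kA) = 0.0200/(0.102·23.1) = 0.008488 K/W
  R_beech = L/(kA) = 0.0378/(0.143·23.1) = 0.01144 K/W
  R_plywood = L/(kA) = 0.0569/(0.102·23.1) = 0.02415 K/W
ΣR = 0.008488 + 0.01144 + 0.02415 = 0.04408 K/W
Q = ΔT/ΣR = (295 K − 273.952 K)/0.04408 = 477 W

Q = 477 W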